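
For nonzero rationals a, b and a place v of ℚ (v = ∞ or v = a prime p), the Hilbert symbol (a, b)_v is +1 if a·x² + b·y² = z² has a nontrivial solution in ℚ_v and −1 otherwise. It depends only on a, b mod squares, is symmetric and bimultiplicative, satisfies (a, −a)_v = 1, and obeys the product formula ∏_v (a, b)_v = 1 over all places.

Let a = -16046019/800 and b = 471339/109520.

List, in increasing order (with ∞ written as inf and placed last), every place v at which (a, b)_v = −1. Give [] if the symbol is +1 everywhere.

[5, 29]

(a, b) ≡ (-44022, 55) mod (ℚ^×)²; places V = {2, 3, 5, 11, 23, 29, 37, ∞}.
(a,b)_11: α=1, u≡10; β=1, v≡1 (mod 11); (10|11)=-1, (1|11)=+1; sign (−1)^1·-1^1·+1^1 = +1.
(a,b)_2: α=-5, β=-4; u≡5, v≡7 (mod 8); ε(u)ε(v)=0·1, αω(v)=-5·0, βω(u)=-4·1; sum ≡ 0  ⇒  +1.
(a,b)_∞: sgn(-44022)=−, sgn(55)=+, so +1.
(a,b)_3: α=7, u≡2; β=4, v≡1 (mod 3); (2|3)=-1, (1|3)=+1; sign (−1)^0·-1^4·+1^7 = +1.
(a,b)_5: α=-2, u≡3; β=-1, v≡1 (mod 5); (3|5)=-1, (1|5)=+1; sign (−1)^0·-1^-1·+1^-2 = -1.
(a,b)_29: α=1, u≡21; β=0, v≡11 (mod 29); (21|29)=-1, (11|29)=-1; sign (−1)^0·-1^0·-1^1 = -1.
(a,b)_23: α=1, u≡8; β=2, v≡1 (mod 23); (8|23)=+1, (1|23)=+1; sign (−1)^0·+1^2·+1^1 = +1.
(a,b)_37: α=0, u≡19; β=-2, v≡24 (mod 37); (19|37)=-1, (24|37)=-1; sign (−1)^0·-1^-2·-1^0 = +1.
|Ram(-44022, 55)| = 2, even; anisotropic at {5, 29}.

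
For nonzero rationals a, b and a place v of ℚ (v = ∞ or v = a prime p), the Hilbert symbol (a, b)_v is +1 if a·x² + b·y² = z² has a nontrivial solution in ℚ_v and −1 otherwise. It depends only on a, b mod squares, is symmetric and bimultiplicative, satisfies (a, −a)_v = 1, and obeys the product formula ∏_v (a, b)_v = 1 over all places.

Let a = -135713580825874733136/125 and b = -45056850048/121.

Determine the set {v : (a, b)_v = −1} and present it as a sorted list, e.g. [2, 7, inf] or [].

(a, b) ≡ (-72345, -177378) mod (ℚ^×)²; places V = {2, 3, 5, 7, 11, 13, 17, 37, 47, 53, ∞}.
(a,b)_3: α=5, u≡2; β=5, v≡1 (mod 3); (2|3)=-1, (1|3)=+1; sign (−1)^1·-1^5·+1^5 = +1.
(a,b)_7: α=3, u≡1; β=2, v≡4 (mod 7); (1|7)=+1, (4|7)=+1; sign (−1)^0·+1^2·+1^3 = +1.
(a,b)_2: α=4, β=7; u≡7, v≡7 (mod 8); ε(u)ε(v)=1·1, αω(v)=4·0, βω(u)=7·0; sum ≡ 1  ⇒  -1.
(a,b)_∞: sgn(-72345)=−, sgn(-177378)=−, so -1.
(a,b)_11: α=0, u≡10; β=-2, v≡10 (mod 11); (10|11)=-1, (10|11)=-1; sign (−1)^0·-1^-2·-1^0 = +1.
(a,b)_5: α=-3, u≡4; β=0, v≡2 (mod 5); (4|5)=+1, (2|5)=-1; sign (−1)^0·+1^0·-1^-3 = -1.
(a,b)_53: α=1, u≡10; β=0, v≡17 (mod 53); (10|53)=+1, (17|53)=+1; sign (−1)^0·+1^0·+1^1 = +1.
(a,b)_13: α=3, u≡1; β=0, v≡6 (mod 13); (1|13)=+1, (6|13)=-1; sign (−1)^0·+1^0·-1^3 = -1.
(a,b)_47: α=2, u≡41; β=1, v≡29 (mod 47); (41|47)=-1, (29|47)=-1; sign (−1)^0·-1^1·-1^2 = -1.
(a,b)_17: α=2, u≡7; β=1, v≡4 (mod 17); (7|17)=-1, (4|17)=+1; sign (−1)^0·-1^1·+1^2 = -1.
(a,b)_37: α=2, u≡3; β=1, v≡25 (mod 37); (3|37)=+1, (25|37)=+1; sign (−1)^0·+1^1·+1^2 = +1.
Ram(-72345, -177378) = {2, 5, 13, 17, 47, ∞}; no ℚ_2-point on the conic.

[2, 5, 13, 17, 47, inf]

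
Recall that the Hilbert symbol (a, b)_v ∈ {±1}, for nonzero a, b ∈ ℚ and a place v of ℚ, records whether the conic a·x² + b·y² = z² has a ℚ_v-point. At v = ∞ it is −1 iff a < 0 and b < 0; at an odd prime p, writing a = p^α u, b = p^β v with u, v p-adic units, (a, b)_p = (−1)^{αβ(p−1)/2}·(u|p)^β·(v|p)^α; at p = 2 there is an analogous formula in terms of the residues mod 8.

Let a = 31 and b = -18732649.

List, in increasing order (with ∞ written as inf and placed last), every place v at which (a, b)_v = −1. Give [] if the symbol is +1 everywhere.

[2, 13, 31, 47]

Mod squares: a ≡ 31, b ≡ -18732649. Check v ∈ {∞, 2, 13, 23, 31, 43, 47}.
v=23: a=23^0·(≡8), b=23^1·(≡13) mod 23; (8|23)=+1, (13|23)=+1; (−1)^{0·1·11}·(+1)^1·(+1)^0 = +1.
v=43: a=43^0·(≡31), b=43^1·(≡33) mod 43; (31|43)=+1, (33|43)=-1; (−1)^{0·1·21}·(+1)^1·(-1)^0 = +1.
v=31: a=31^1·(≡1), b=31^1·(≡4) mod 31; (1|31)=+1, (4|31)=+1; (−1)^{1·1·15}·(+1)^1·(+1)^1 = -1.
v=2: v_2(a)=0, v_2(b)=0; units ≡ 7, 7 (mod 8); ε·ε+αω+βω = 1·1+0·0+0·0 ≡ 1  ⇒  (a,b)_2 = -1.
v=47: a=47^0·(≡31), b=47^1·(≡40) mod 47; (31|47)=-1, (40|47)=-1; (−1)^{0·1·23}·(-1)^1·(-1)^0 = -1.
v=13: a=13^0·(≡5), b=13^1·(≡12) mod 13; (5|13)=-1, (12|13)=+1; (−1)^{0·1·6}·(-1)^1·(+1)^0 = -1.
v=∞: 31 > 0 and -18732649 < 0  ⇒  (a,b)_∞ = +1.
|Ram(31, -18732649)| = 4, even; anisotropic at {2, 13, 31, 47}.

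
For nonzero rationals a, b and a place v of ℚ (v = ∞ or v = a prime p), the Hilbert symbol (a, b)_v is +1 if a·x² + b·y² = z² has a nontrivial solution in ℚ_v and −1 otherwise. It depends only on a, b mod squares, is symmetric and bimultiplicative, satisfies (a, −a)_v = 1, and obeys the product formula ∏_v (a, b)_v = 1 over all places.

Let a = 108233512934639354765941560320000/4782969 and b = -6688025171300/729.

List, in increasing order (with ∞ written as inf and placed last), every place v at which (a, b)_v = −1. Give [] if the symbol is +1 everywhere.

Mod squares: a ≡ 2162, b ≡ -473. Check v ∈ {∞, 2, 3, 5, 11, 23, 43, 47}.
v=47: a=47^5·(≡5), b=47^2·(≡39) mod 47; (5|47)=-1, (39|47)=-1; (−1)^{5·2·23}·(-1)^2·(-1)^5 = -1.
v=43: a=43^2·(≡22), b=43^1·(≡12) mod 43; (22|43)=-1, (12|43)=-1; (−1)^{2·1·21}·(-1)^1·(-1)^2 = -1.
v=23: a=23^7·(≡8), b=23^2·(≡7) mod 23; (8|23)=+1, (7|23)=-1; (−1)^{7·2·11}·(+1)^2·(-1)^7 = -1.
v=11: a=11^4·(≡7), b=11^3·(≡3) mod 11; (7|11)=-1, (3|11)=+1; (−1)^{4·3·5}·(-1)^3·(+1)^4 = -1.
v=5: a=5^4·(≡3), b=5^2·(≡2) mod 5; (3|5)=-1, (2|5)=-1; (−1)^{4·2·2}·(-1)^2·(-1)^4 = +1.
v=2: v_2(a)=13, v_2(b)=2; units ≡ 1, 7 (mod 8); ε·ε+αω+βω = 0·1+13·0+2·0 ≡ 0  ⇒  (a,b)_2 = +1.
v=∞: 2162 > 0 and -473 < 0  ⇒  (a,b)_∞ = +1.
v=3: a=3^-14·(≡2), b=3^-6·(≡1) mod 3; (2|3)=-1, (1|3)=+1; (−1)^{-14·-6·1}·(-1)^-6·(+1)^-14 = +1.
|Ram(2162, -473)| = 4, even; anisotropic at {11, 23, 43, 47}.

[11, 23, 43, 47]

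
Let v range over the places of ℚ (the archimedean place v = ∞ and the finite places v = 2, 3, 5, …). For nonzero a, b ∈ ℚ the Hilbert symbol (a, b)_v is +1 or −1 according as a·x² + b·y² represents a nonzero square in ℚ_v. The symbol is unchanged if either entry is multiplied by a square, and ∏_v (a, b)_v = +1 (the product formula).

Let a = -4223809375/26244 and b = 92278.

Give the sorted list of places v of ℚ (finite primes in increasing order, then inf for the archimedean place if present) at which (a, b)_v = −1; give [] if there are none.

(a, b) ≡ (-3655, 92278) mod (ℚ^×)²; places V = {2, 3, 5, 17, 29, 37, 43, ∞}.
(a,b)_∞: sgn(-3655)=−, sgn(92278)=+, so +1.
(a,b)_3: α=-8, u≡2; β=0, v≡1 (mod 3); (2|3)=-1, (1|3)=+1; sign (−1)^0·-1^0·+1^-8 = +1.
(a,b)_17: α=1, u≡10; β=0, v≡2 (mod 17); (10|17)=-1, (2|17)=+1; sign (−1)^0·-1^0·+1^1 = +1.
(a,b)_29: α=0, u≡4; β=1, v≡21 (mod 29); (4|29)=+1, (21|29)=-1; sign (−1)^0·+1^1·-1^0 = +1.
(a,b)_2: α=-2, β=1; u≡1, v≡3 (mod 8); ε(u)ε(v)=0·1, αω(v)=-2·1, βω(u)=1·0; sum ≡ 0  ⇒  +1.
(a,b)_5: α=5, u≡4; β=0, v≡3 (mod 5); (4|5)=+1, (3|5)=-1; sign (−1)^0·+1^0·-1^5 = -1.
(a,b)_43: α=3, u≡17; β=1, v≡39 (mod 43); (17|43)=+1, (39|43)=-1; sign (−1)^1·+1^1·-1^3 = +1.
(a,b)_37: α=0, u≡13; β=1, v≡15 (mod 37); (13|37)=-1, (15|37)=-1; sign (−1)^0·-1^1·-1^0 = -1.
Ram(-3655, 92278) = {5, 37}; no ℚ_5-point on the conic.

[5, 37]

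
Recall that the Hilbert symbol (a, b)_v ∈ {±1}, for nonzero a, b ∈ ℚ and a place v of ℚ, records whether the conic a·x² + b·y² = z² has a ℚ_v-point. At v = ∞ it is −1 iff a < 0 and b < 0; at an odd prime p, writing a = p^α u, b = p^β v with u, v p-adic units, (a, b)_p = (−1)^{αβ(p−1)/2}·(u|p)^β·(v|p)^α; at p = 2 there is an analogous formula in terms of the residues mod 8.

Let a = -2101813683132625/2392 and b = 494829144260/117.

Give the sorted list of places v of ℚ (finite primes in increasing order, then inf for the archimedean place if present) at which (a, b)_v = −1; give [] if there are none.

[2, 5, 23, 29]

Mod squares: a ≡ -86710, b ≡ 16445. Check v ∈ {∞, 2, 3, 5, 7, 11, 13, 23, 29, 31}.
v=29: a=29^3·(≡11), b=29^2·(≡19) mod 29; (11|29)=-1, (19|29)=-1; (−1)^{3·2·14}·(-1)^2·(-1)^3 = -1.
v=2: v_2(a)=-3, v_2(b)=2; units ≡ 5, 5 (mod 8); ε·ε+αω+βω = 0·0+-3·1+2·1 ≡ 1  ⇒  (a,b)_2 = -1.
v=31: a=31^2·(≡5), b=31^2·(≡12) mod 31; (5|31)=+1, (12|31)=-1; (−1)^{2·2·15}·(+1)^2·(-1)^2 = +1.
v=11: a=11^4·(≡1), b=11^3·(≡10) mod 11; (1|11)=+1, (10|11)=-1; (−1)^{4·3·5}·(+1)^3·(-1)^4 = +1.
v=∞: -86710 < 0 and 16445 > 0  ⇒  (a,b)_∞ = +1.
v=7: a=7^2·(≡3), b=7^0·(≡2) mod 7; (3|7)=-1, (2|7)=+1; (−1)^{2·0·3}·(-1)^0·(+1)^2 = +1.
v=3: a=3^0·(≡2), b=3^-2·(≡2) mod 3; (2|3)=-1, (2|3)=-1; (−1)^{0·-2·1}·(-1)^-2·(-1)^0 = +1.
v=13: a=13^-1·(≡3), b=13^-1·(≡1) mod 13; (3|13)=+1, (1|13)=+1; (−1)^{-1·-1·6}·(+1)^-1·(+1)^-1 = +1.
v=5: a=5^3·(≡2), b=5^1·(≡1) mod 5; (2|5)=-1, (1|5)=+1; (−1)^{3·1·2}·(-1)^1·(+1)^3 = -1.
v=23: a=23^-1·(≡2), b=23^1·(≡18) mod 23; (2|23)=+1, (18|23)=+1; (−1)^{-1·1·11}·(+1)^1·(+1)^-1 = -1.
|Ram(-86710, 16445)| = 4, even; anisotropic at {2, 5, 23, 29}.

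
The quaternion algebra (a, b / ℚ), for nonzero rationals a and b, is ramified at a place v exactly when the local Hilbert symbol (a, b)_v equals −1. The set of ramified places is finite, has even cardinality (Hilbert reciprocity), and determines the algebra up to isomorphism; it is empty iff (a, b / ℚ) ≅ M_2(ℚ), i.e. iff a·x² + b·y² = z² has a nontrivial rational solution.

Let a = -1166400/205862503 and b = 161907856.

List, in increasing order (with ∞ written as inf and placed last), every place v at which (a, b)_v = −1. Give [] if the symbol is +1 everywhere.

[7, 47]

Mod squares: a ≡ -7, b ≡ 19129. Check v ∈ {∞, 2, 3, 5, 7, 11, 17, 23, 29, 37, 47}.
v=23: a=23^0·(≡18), b=23^2·(≡3) mod 23; (18|23)=+1, (3|23)=+1; (−1)^{0·2·11}·(+1)^2·(+1)^0 = +1.
v=2: v_2(a)=6, v_2(b)=4; units ≡ 1, 1 (mod 8); ε·ε+αω+βω = 0·0+6·0+4·0 ≡ 0  ⇒  (a,b)_2 = +1.
v=11: a=11^-2·(≡3), b=11^1·(≡5) mod 11; (3|11)=+1, (5|11)=+1; (−1)^{-2·1·5}·(+1)^1·(+1)^-2 = +1.
v=37: a=37^0·(≡27), b=37^1·(≡9) mod 37; (27|37)=+1, (9|37)=+1; (−1)^{0·1·18}·(+1)^1·(+1)^0 = +1.
v=29: a=29^-2·(≡13), b=29^0·(≡15) mod 29; (13|29)=+1, (15|29)=-1; (−1)^{-2·0·14}·(+1)^0·(-1)^-2 = +1.
v=17: a=17^-2·(≡14), b=17^0·(≡9) mod 17; (14|17)=-1, (9|17)=+1; (−1)^{-2·0·8}·(-1)^0·(+1)^-2 = +1.
v=∞: -7 < 0 and 19129 > 0  ⇒  (a,b)_∞ = +1.
v=47: a=47^0·(≡43), b=47^1·(≡30) mod 47; (43|47)=-1, (30|47)=-1; (−1)^{0·1·23}·(-1)^1·(-1)^0 = -1.
v=3: a=3^6·(≡2), b=3^0·(≡1) mod 3; (2|3)=-1, (1|3)=+1; (−1)^{6·0·1}·(-1)^0·(+1)^6 = +1.
v=5: a=5^2·(≡3), b=5^0·(≡1) mod 5; (3|5)=-1, (1|5)=+1; (−1)^{2·0·2}·(-1)^0·(+1)^2 = +1.
v=7: a=7^-1·(≡6), b=7^0·(≡5) mod 7; (6|7)=-1, (5|7)=-1; (−1)^{-1·0·3}·(-1)^0·(-1)^-1 = -1.
Ram(-7, 19129) = {7, 47}; no ℚ_7-point on the conic.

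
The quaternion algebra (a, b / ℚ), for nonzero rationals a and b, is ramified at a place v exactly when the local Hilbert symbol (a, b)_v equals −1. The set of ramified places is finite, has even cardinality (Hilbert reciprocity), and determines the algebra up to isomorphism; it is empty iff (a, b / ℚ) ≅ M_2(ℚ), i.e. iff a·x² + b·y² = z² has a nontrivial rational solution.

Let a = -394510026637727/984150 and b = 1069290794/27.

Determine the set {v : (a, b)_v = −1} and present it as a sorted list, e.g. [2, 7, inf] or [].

(a, b) ≡ (-858, 78) mod (ℚ^×)²; places V = {2, 3, 5, 7, 11, 13, 37, 53, ∞}.
(a,b)_3: α=-9, u≡2; β=-3, v≡2 (mod 3); (2|3)=-1, (2|3)=-1; sign (−1)^1·-1^-3·-1^-9 = -1.
(a,b)_2: α=-1, β=1; u≡3, v≡7 (mod 8); ε(u)ε(v)=1·1, αω(v)=-1·0, βω(u)=1·1; sum ≡ 0  ⇒  +1.
(a,b)_53: α=2, u≡13; β=2, v≡40 (mod 53); (13|53)=+1, (40|53)=+1; sign (−1)^0·+1^2·+1^2 = +1.
(a,b)_37: α=2, u≡27; β=0, v≡3 (mod 37); (27|37)=+1, (3|37)=+1; sign (−1)^0·+1^0·+1^2 = +1.
(a,b)_7: α=2, u≡5; β=0, v≡2 (mod 7); (5|7)=-1, (2|7)=+1; sign (−1)^0·-1^0·+1^2 = +1.
(a,b)_5: α=-2, u≡3; β=0, v≡2 (mod 5); (3|5)=-1, (2|5)=-1; sign (−1)^0·-1^0·-1^-2 = +1.
(a,b)_13: α=1, u≡10; β=1, v≡6 (mod 13); (10|13)=+1, (6|13)=-1; sign (−1)^0·+1^1·-1^1 = -1.
(a,b)_11: α=5, u≡10; β=4, v≡1 (mod 11); (10|11)=-1, (1|11)=+1; sign (−1)^0·-1^4·+1^5 = +1.
(a,b)_∞: sgn(-858)=−, sgn(78)=+, so +1.
|Ram(-858, 78)| = 2, even; anisotropic at {3, 13}.

[3, 13]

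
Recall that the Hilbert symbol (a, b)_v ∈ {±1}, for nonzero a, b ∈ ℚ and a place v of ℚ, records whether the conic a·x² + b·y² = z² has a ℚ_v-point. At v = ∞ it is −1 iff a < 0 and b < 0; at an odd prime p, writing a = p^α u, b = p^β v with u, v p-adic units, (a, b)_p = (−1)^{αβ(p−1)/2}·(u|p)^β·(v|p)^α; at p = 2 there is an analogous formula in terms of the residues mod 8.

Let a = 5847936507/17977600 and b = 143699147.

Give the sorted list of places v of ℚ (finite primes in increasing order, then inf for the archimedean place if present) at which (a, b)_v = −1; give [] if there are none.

(a, b) ≡ (667, 323) mod (ℚ^×)²; places V = {2, 3, 5, 7, 17, 19, 23, 29, 47, 53, ∞}.
(a,b)_29: α=1, u≡13; β=2, v≡28 (mod 29); (13|29)=+1, (28|29)=+1; sign (−1)^0·+1^2·+1^1 = +1.
(a,b)_53: α=-2, u≡34; β=0, v≡35 (mod 53); (34|53)=-1, (35|53)=-1; sign (−1)^0·-1^0·-1^-2 = +1.
(a,b)_∞: sgn(667)=+, sgn(323)=+, so +1.
(a,b)_5: α=-2, u≡3; β=0, v≡2 (mod 5); (3|5)=-1, (2|5)=-1; sign (−1)^0·-1^0·-1^-2 = +1.
(a,b)_17: α=0, u≡16; β=1, v≡15 (mod 17); (16|17)=+1, (15|17)=+1; sign (−1)^0·+1^1·+1^0 = +1.
(a,b)_47: α=2, u≡8; β=0, v≡31 (mod 47); (8|47)=+1, (31|47)=-1; sign (−1)^0·+1^0·-1^2 = +1.
(a,b)_23: α=1, u≡12; β=2, v≡13 (mod 23); (12|23)=+1, (13|23)=+1; sign (−1)^0·+1^2·+1^1 = +1.
(a,b)_2: α=-8, β=0; u≡3, v≡3 (mod 8); ε(u)ε(v)=1·1, αω(v)=-8·1, βω(u)=0·1; sum ≡ 1  ⇒  -1.
(a,b)_3: α=4, u≡1; β=0, v≡2 (mod 3); (1|3)=+1, (2|3)=-1; sign (−1)^0·+1^0·-1^4 = +1.
(a,b)_7: α=2, u≡1; β=0, v≡4 (mod 7); (1|7)=+1, (4|7)=+1; sign (−1)^0·+1^0·+1^2 = +1.
(a,b)_19: α=0, u≡2; β=1, v≡11 (mod 19); (2|19)=-1, (11|19)=+1; sign (−1)^0·-1^1·+1^0 = -1.
Ram(667, 323) = {2, 19}; no ℚ_2-point on the conic.

[2, 19]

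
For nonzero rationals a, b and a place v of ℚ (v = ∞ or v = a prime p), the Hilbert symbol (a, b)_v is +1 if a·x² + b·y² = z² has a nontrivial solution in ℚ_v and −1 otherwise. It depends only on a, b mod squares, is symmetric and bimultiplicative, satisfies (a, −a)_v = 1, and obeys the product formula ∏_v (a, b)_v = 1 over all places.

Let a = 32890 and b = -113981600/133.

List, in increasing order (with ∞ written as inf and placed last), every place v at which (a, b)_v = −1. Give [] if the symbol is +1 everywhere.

(a, b) ≡ (32890, -131138) mod (ℚ^×)²; places V = {2, 5, 7, 11, 13, 17, 19, 23, 29, ∞}.
(a,b)_29: α=0, u≡4; β=1, v≡17 (mod 29); (4|29)=+1, (17|29)=-1; sign (−1)^0·+1^1·-1^0 = +1.
(a,b)_11: α=1, u≡9; β=0, v≡4 (mod 11); (9|11)=+1, (4|11)=+1; sign (−1)^0·+1^0·+1^1 = +1.
(a,b)_23: α=1, u≡4; β=0, v≡8 (mod 23); (4|23)=+1, (8|23)=+1; sign (−1)^0·+1^0·+1^1 = +1.
(a,b)_13: α=1, u≡8; β=0, v≡7 (mod 13); (8|13)=-1, (7|13)=-1; sign (−1)^0·-1^0·-1^1 = -1.
(a,b)_5: α=1, u≡3; β=2, v≡2 (mod 5); (3|5)=-1, (2|5)=-1; sign (−1)^0·-1^2·-1^1 = -1.
(a,b)_7: α=0, u≡4; β=-1, v≡6 (mod 7); (4|7)=+1, (6|7)=-1; sign (−1)^0·+1^-1·-1^0 = +1.
(a,b)_∞: sgn(32890)=+, sgn(-131138)=−, so +1.
(a,b)_2: α=1, β=5; u≡5, v≡7 (mod 8); ε(u)ε(v)=0·1, αω(v)=1·0, βω(u)=5·1; sum ≡ 1  ⇒  -1.
(a,b)_19: α=0, u≡1; β=-1, v≡12 (mod 19); (1|19)=+1, (12|19)=-1; sign (−1)^0·+1^-1·-1^0 = +1.
(a,b)_17: α=0, u≡12; β=3, v≡4 (mod 17); (12|17)=-1, (4|17)=+1; sign (−1)^0·-1^3·+1^0 = -1.
Ram(32890, -131138) = {2, 5, 13, 17}; no ℚ_2-point on the conic.

[2, 5, 13, 17]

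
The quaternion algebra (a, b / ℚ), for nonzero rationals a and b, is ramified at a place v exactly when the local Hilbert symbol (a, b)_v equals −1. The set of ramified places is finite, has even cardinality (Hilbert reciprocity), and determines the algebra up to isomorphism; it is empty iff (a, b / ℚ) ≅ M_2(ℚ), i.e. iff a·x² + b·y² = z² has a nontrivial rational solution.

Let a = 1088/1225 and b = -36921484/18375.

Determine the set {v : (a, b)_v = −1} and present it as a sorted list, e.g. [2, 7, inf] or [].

Mod squares: a ≡ 17, b ≡ -285. Check v ∈ {∞, 2, 3, 5, 7, 17, 19, 41}.
v=3: a=3^0·(≡2), b=3^-1·(≡1) mod 3; (2|3)=-1, (1|3)=+1; (−1)^{0·-1·1}·(-1)^-1·(+1)^0 = -1.
v=∞: 17 > 0 and -285 < 0  ⇒  (a,b)_∞ = +1.
v=2: v_2(a)=6, v_2(b)=2; units ≡ 1, 3 (mod 8); ε·ε+αω+βω = 0·1+6·1+2·0 ≡ 0  ⇒  (a,b)_2 = +1.
v=19: a=19^0·(≡9), b=19^1·(≡4) mod 19; (9|19)=+1, (4|19)=+1; (−1)^{0·1·9}·(+1)^1·(+1)^0 = +1.
v=7: a=7^-2·(≡6), b=7^-2·(≡4) mod 7; (6|7)=-1, (4|7)=+1; (−1)^{-2·-2·3}·(-1)^-2·(+1)^-2 = +1.
v=17: a=17^1·(≡13), b=17^2·(≡9) mod 17; (13|17)=+1, (9|17)=+1; (−1)^{1·2·8}·(+1)^2·(+1)^1 = +1.
v=41: a=41^0·(≡12), b=41^2·(≡31) mod 41; (12|41)=-1, (31|41)=+1; (−1)^{0·2·20}·(-1)^2·(+1)^0 = +1.
v=5: a=5^-2·(≡2), b=5^-3·(≡3) mod 5; (2|5)=-1, (3|5)=-1; (−1)^{-2·-3·2}·(-1)^-3·(-1)^-2 = -1.
Ram(17, -285) = {3, 5}; no ℚ_3-point on the conic.

[3, 5]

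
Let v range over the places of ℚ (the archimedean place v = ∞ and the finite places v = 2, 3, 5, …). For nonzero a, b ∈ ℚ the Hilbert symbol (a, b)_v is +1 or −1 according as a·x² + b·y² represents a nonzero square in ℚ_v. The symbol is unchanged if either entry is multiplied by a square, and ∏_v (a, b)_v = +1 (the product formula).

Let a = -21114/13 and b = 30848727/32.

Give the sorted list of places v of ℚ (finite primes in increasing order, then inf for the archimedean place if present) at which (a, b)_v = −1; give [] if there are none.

[2, 13, 17, 23]

(a, b) ≡ (-30498, 213486) mod (ℚ^×)²; places V = {2, 3, 7, 13, 17, 23, ∞}.
(a,b)_3: α=3, u≡1; β=1, v≡2 (mod 3); (1|3)=+1, (2|3)=-1; sign (−1)^1·+1^1·-1^3 = +1.
(a,b)_7: α=0, u≡2; β=1, v≡5 (mod 7); (2|7)=+1, (5|7)=-1; sign (−1)^0·+1^1·-1^0 = +1.
(a,b)_13: α=-1, u≡11; β=1, v≡4 (mod 13); (11|13)=-1, (4|13)=+1; sign (−1)^0·-1^1·+1^-1 = -1.
(a,b)_∞: sgn(-30498)=−, sgn(213486)=+, so +1.
(a,b)_17: α=1, u≡13; β=3, v≡14 (mod 17); (13|17)=+1, (14|17)=-1; sign (−1)^0·+1^3·-1^1 = -1.
(a,b)_2: α=1, β=-5; u≡7, v≡7 (mod 8); ε(u)ε(v)=1·1, αω(v)=1·0, βω(u)=-5·0; sum ≡ 1  ⇒  -1.
(a,b)_23: α=1, u≡9; β=1, v≡3 (mod 23); (9|23)=+1, (3|23)=+1; sign (−1)^1·+1^1·+1^1 = -1.
(-30498, 213486 / ℚ) ramifies at {2, 13, 17, 23}: a division algebra.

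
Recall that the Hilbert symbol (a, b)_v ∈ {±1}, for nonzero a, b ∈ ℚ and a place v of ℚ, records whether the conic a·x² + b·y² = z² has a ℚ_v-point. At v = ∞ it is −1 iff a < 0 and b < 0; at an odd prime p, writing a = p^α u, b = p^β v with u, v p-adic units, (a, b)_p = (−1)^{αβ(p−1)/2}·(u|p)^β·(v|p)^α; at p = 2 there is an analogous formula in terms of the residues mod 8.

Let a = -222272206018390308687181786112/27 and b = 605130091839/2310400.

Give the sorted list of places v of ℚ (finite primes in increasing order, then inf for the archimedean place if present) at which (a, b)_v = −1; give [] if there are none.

(a, b) ≡ (-1132089, 8119391) mod (ℚ^×)²; places V = {2, 3, 5, 7, 13, 19, 23, 29, 31, 37, 47, ∞}.
(a,b)_∞: sgn(-1132089)=−, sgn(8119391)=+, so +1.
(a,b)_13: α=0, u≡9; β=2, v≡6 (mod 13); (9|13)=+1, (6|13)=-1; sign (−1)^0·+1^2·-1^0 = +1.
(a,b)_31: α=3, u≡17; β=0, v≡6 (mod 31); (17|31)=-1, (6|31)=-1; sign (−1)^0·-1^0·-1^3 = -1.
(a,b)_23: α=4, u≡5; β=1, v≡12 (mod 23); (5|23)=-1, (12|23)=+1; sign (−1)^0·-1^1·+1^4 = -1.
(a,b)_7: α=1, u≡4; β=3, v≡5 (mod 7); (4|7)=+1, (5|7)=-1; sign (−1)^1·+1^3·-1^1 = +1.
(a,b)_29: α=4, u≡6; β=1, v≡13 (mod 29); (6|29)=+1, (13|29)=+1; sign (−1)^0·+1^1·+1^4 = +1.
(a,b)_37: α=3, u≡31; β=1, v≡28 (mod 37); (31|37)=-1, (28|37)=+1; sign (−1)^0·-1^1·+1^3 = -1.
(a,b)_19: α=0, u≡6; β=-2, v≡6 (mod 19); (6|19)=+1, (6|19)=+1; sign (−1)^0·+1^-2·+1^0 = +1.
(a,b)_5: α=0, u≡4; β=-2, v≡4 (mod 5); (4|5)=+1, (4|5)=+1; sign (−1)^0·+1^-2·+1^0 = +1.
(a,b)_2: α=10, β=-8; u≡7, v≡7 (mod 8); ε(u)ε(v)=1·1, αω(v)=10·0, βω(u)=-8·0; sum ≡ 1  ⇒  -1.
(a,b)_3: α=-3, u≡1; β=2, v≡2 (mod 3); (1|3)=+1, (2|3)=-1; sign (−1)^0·+1^2·-1^-3 = -1.
(a,b)_47: α=3, u≡12; β=1, v≡14 (mod 47); (12|47)=+1, (14|47)=+1; sign (−1)^1·+1^1·+1^3 = -1.
|Ram(-1132089, 8119391)| = 6, even; anisotropic at {2, 3, 23, 31, 37, 47}.

[2, 3, 23, 31, 37, 47]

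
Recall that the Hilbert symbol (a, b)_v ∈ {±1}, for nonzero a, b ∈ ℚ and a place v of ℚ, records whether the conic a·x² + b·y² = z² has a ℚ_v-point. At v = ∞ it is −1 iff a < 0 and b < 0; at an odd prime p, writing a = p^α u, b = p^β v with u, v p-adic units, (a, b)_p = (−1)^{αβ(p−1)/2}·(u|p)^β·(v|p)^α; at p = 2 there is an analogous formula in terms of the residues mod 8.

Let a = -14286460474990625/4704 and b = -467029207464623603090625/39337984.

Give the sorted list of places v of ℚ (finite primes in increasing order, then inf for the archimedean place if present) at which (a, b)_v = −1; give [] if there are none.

(a, b) ≡ (-1110, -6293145) mod (ℚ^×)²; places V = {2, 3, 5, 7, 17, 23, 29, 31, 37, ∞}.
(a,b)_5: α=5, u≡2; β=5, v≡4 (mod 5); (2|5)=-1, (4|5)=+1; sign (−1)^0·-1^5·+1^5 = -1.
(a,b)_29: α=2, u≡19; β=3, v≡2 (mod 29); (19|29)=-1, (2|29)=-1; sign (−1)^0·-1^3·-1^2 = -1.
(a,b)_3: α=-1, u≡2; β=1, v≡2 (mod 3); (2|3)=-1, (2|3)=-1; sign (−1)^1·-1^1·-1^-1 = -1.
(a,b)_31: α=2, u≡12; β=4, v≡9 (mod 31); (12|31)=-1, (9|31)=+1; sign (−1)^0·-1^4·+1^2 = +1.
(a,b)_2: α=-5, β=-14; u≡5, v≡7 (mod 8); ε(u)ε(v)=0·1, αω(v)=-5·0, βω(u)=-14·1; sum ≡ 0  ⇒  +1.
(a,b)_17: α=2, u≡6; β=3, v≡7 (mod 17); (6|17)=-1, (7|17)=-1; sign (−1)^0·-1^3·-1^2 = -1.
(a,b)_23: α=2, u≡21; β=3, v≡4 (mod 23); (21|23)=-1, (4|23)=+1; sign (−1)^0·-1^3·+1^2 = -1.
(a,b)_∞: sgn(-1110)=−, sgn(-6293145)=−, so -1.
(a,b)_7: α=-2, u≡6; β=-4, v≡4 (mod 7); (6|7)=-1, (4|7)=+1; sign (−1)^0·-1^-4·+1^-2 = +1.
(a,b)_37: α=1, u≡28; β=1, v≡4 (mod 37); (28|37)=+1, (4|37)=+1; sign (−1)^0·+1^1·+1^1 = +1.
Ram(-1110, -6293145) = {3, 5, 17, 23, 29, ∞}; no ℚ_3-point on the conic.

[3, 5, 17, 23, 29, inf]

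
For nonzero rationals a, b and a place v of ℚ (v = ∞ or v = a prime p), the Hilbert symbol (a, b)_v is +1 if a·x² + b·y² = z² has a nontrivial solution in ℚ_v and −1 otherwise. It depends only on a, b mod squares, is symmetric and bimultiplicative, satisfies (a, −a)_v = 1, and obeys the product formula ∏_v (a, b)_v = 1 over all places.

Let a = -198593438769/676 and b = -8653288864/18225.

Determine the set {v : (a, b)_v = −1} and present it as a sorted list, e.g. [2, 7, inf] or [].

[2, inf]

Mod squares: a ≡ -41, b ≡ -15466. Check v ∈ {∞, 2, 3, 5, 11, 13, 17, 19, 37, 41}.
v=11: a=11^2·(≡9), b=11^3·(≡7) mod 11; (9|11)=+1, (7|11)=-1; (−1)^{2·3·5}·(+1)^3·(-1)^2 = +1.
v=13: a=13^-2·(≡7), b=13^0·(≡12) mod 13; (7|13)=-1, (12|13)=+1; (−1)^{-2·0·6}·(-1)^0·(+1)^-2 = +1.
v=∞: -41 < 0 and -15466 < 0  ⇒  (a,b)_∞ = -1.
v=19: a=19^2·(≡6), b=19^1·(≡13) mod 19; (6|19)=+1, (13|19)=-1; (−1)^{2·1·9}·(+1)^1·(-1)^2 = +1.
v=5: a=5^0·(≡1), b=5^-2·(≡4) mod 5; (1|5)=+1, (4|5)=+1; (−1)^{0·-2·2}·(+1)^-2·(+1)^0 = +1.
v=37: a=37^2·(≡30), b=37^1·(≡7) mod 37; (30|37)=+1, (7|37)=+1; (−1)^{2·1·18}·(+1)^1·(+1)^2 = +1.
v=41: a=41^1·(≡21), b=41^0·(≡4) mod 41; (21|41)=+1, (4|41)=+1; (−1)^{1·0·20}·(+1)^0·(+1)^1 = +1.
v=2: v_2(a)=-2, v_2(b)=5; units ≡ 7, 3 (mod 8); ε·ε+αω+βω = 1·1+-2·1+5·0 ≡ 1  ⇒  (a,b)_2 = -1.
v=3: a=3^4·(≡1), b=3^-6·(≡2) mod 3; (1|3)=+1, (2|3)=-1; (−1)^{4·-6·1}·(+1)^-6·(-1)^4 = +1.
v=17: a=17^0·(≡6), b=17^2·(≡9) mod 17; (6|17)=-1, (9|17)=+1; (−1)^{0·2·8}·(-1)^2·(+1)^0 = +1.
(-41, -15466 / ℚ) ramifies at {2, ∞}: a division algebra.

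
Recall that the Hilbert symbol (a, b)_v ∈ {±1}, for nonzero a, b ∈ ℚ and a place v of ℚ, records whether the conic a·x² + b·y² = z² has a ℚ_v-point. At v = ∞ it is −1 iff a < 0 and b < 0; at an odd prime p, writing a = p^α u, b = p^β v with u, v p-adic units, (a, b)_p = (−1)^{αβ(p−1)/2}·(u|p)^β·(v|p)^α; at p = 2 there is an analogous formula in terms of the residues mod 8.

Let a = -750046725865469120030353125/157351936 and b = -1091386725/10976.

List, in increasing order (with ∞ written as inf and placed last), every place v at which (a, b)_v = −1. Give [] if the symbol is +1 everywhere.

Mod squares: a ≡ -165, b ≡ -6006. Check v ∈ {∞, 2, 3, 5, 7, 11, 13, 19, 29}.
v=19: a=19^2·(≡9), b=19^0·(≡5) mod 19; (9|19)=+1, (5|19)=+1; (−1)^{2·0·9}·(+1)^0·(+1)^2 = +1.
v=7: a=7^-4·(≡3), b=7^-3·(≡3) mod 7; (3|7)=-1, (3|7)=-1; (−1)^{-4·-3·3}·(-1)^-3·(-1)^-4 = -1.
v=11: a=11^5·(≡8), b=11^3·(≡1) mod 11; (8|11)=-1, (1|11)=+1; (−1)^{5·3·5}·(-1)^3·(+1)^5 = +1.
v=3: a=3^5·(≡2), b=3^1·(≡2) mod 3; (2|3)=-1, (2|3)=-1; (−1)^{5·1·1}·(-1)^1·(-1)^5 = -1.
v=∞: -165 < 0 and -6006 < 0  ⇒  (a,b)_∞ = -1.
v=29: a=29^6·(≡23), b=29^2·(≡8) mod 29; (23|29)=+1, (8|29)=-1; (−1)^{6·2·14}·(+1)^2·(-1)^6 = +1.
v=5: a=5^5·(≡2), b=5^2·(≡1) mod 5; (2|5)=-1, (1|5)=+1; (−1)^{5·2·2}·(-1)^2·(+1)^5 = +1.
v=2: v_2(a)=-16, v_2(b)=-5; units ≡ 3, 5 (mod 8); ε·ε+αω+βω = 1·0+-16·1+-5·1 ≡ 1  ⇒  (a,b)_2 = -1.
v=13: a=13^4·(≡9), b=13^1·(≡11) mod 13; (9|13)=+1, (11|13)=-1; (−1)^{4·1·6}·(+1)^1·(-1)^4 = +1.
|Ram(-165, -6006)| = 4, even; anisotropic at {2, 3, 7, ∞}.

[2, 3, 7, inf]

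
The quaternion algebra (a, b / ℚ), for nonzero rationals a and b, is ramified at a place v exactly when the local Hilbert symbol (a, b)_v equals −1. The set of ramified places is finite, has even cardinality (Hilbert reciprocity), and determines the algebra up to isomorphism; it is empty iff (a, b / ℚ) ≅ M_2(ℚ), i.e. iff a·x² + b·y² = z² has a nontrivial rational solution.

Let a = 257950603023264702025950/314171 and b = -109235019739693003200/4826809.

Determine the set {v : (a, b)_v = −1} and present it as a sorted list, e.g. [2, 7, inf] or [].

[]

Mod squares: a ≡ 3498, b ≡ -12903. Check v ∈ {∞, 2, 3, 5, 11, 13, 17, 19, 23, 37, 53}.
v=53: a=53^3·(≡49), b=53^2·(≡38) mod 53; (49|53)=+1, (38|53)=+1; (−1)^{3·2·26}·(+1)^2·(+1)^3 = +1.
v=19: a=19^2·(≡13), b=19^0·(≡1) mod 19; (13|19)=-1, (1|19)=+1; (−1)^{2·0·9}·(-1)^0·(+1)^2 = +1.
v=13: a=13^-4·(≡3), b=13^-6·(≡8) mod 13; (3|13)=+1, (8|13)=-1; (−1)^{-4·-6·6}·(+1)^-6·(-1)^-4 = +1.
v=3: a=3^1·(≡2), b=3^3·(≡1) mod 3; (2|3)=-1, (1|3)=+1; (−1)^{1·3·1}·(-1)^3·(+1)^1 = +1.
v=11: a=11^-1·(≡7), b=11^1·(≡1) mod 11; (7|11)=-1, (1|11)=+1; (−1)^{-1·1·5}·(-1)^1·(+1)^-1 = +1.
v=23: a=23^4·(≡2), b=23^3·(≡22) mod 23; (2|23)=+1, (22|23)=-1; (−1)^{4·3·11}·(+1)^3·(-1)^4 = +1.
v=17: a=17^4·(≡15), b=17^3·(≡10) mod 17; (15|17)=+1, (10|17)=-1; (−1)^{4·3·8}·(+1)^3·(-1)^4 = +1.
v=∞: 3498 > 0 and -12903 < 0  ⇒  (a,b)_∞ = +1.
v=5: a=5^2·(≡3), b=5^2·(≡3) mod 5; (3|5)=-1, (3|5)=-1; (−1)^{2·2·2}·(-1)^2·(-1)^2 = +1.
v=2: v_2(a)=1, v_2(b)=6; units ≡ 5, 1 (mod 8); ε·ε+αω+βω = 0·0+1·0+6·1 ≡ 0  ⇒  (a,b)_2 = +1.
v=37: a=37^2·(≡20), b=37^2·(≡27) mod 37; (20|37)=-1, (27|37)=+1; (−1)^{2·2·18}·(-1)^2·(+1)^2 = +1.
Ram(a, b) = ∅: the form 3498·x² + -12903·y² − z² is isotropic over every ℚ_v, so by Hasse–Minkowski it is isotropic over ℚ.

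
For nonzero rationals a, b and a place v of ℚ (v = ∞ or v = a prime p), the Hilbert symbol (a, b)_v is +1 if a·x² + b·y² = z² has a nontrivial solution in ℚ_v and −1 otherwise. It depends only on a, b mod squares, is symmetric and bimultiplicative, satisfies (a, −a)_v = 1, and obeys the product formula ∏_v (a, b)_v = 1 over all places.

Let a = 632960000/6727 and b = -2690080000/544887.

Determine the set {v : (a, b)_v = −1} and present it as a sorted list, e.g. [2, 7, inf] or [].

[7, 23]

Mod squares: a ≡ 6923, b ≡ -117691. Check v ∈ {∞, 2, 3, 5, 7, 17, 23, 31, 43}.
v=17: a=17^0·(≡13), b=17^1·(≡4) mod 17; (13|17)=+1, (4|17)=+1; (−1)^{0·1·8}·(+1)^1·(+1)^0 = +1.
v=7: a=7^-1·(≡4), b=7^-1·(≡1) mod 7; (4|7)=+1, (1|7)=+1; (−1)^{-1·-1·3}·(+1)^-1·(+1)^-1 = -1.
v=31: a=31^-2·(≡20), b=31^-2·(≡20) mod 31; (20|31)=+1, (20|31)=+1; (−1)^{-2·-2·15}·(+1)^-2·(+1)^-2 = +1.
v=2: v_2(a)=10, v_2(b)=8; units ≡ 3, 5 (mod 8); ε·ε+αω+βω = 1·0+10·1+8·1 ≡ 0  ⇒  (a,b)_2 = +1.
v=3: a=3^0·(≡2), b=3^-4·(≡2) mod 3; (2|3)=-1, (2|3)=-1; (−1)^{0·-4·1}·(-1)^-4·(-1)^0 = +1.
v=5: a=5^4·(≡3), b=5^4·(≡1) mod 5; (3|5)=-1, (1|5)=+1; (−1)^{4·4·2}·(-1)^4·(+1)^4 = +1.
v=23: a=23^1·(≡12), b=23^1·(≡13) mod 23; (12|23)=+1, (13|23)=+1; (−1)^{1·1·11}·(+1)^1·(+1)^1 = -1.
v=∞: 6923 > 0 and -117691 < 0  ⇒  (a,b)_∞ = +1.
v=43: a=43^1·(≡33), b=43^1·(≡13) mod 43; (33|43)=-1, (13|43)=+1; (−1)^{1·1·21}·(-1)^1·(+1)^1 = +1.
(6923, -117691 / ℚ) ramifies at {7, 23}: a division algebra.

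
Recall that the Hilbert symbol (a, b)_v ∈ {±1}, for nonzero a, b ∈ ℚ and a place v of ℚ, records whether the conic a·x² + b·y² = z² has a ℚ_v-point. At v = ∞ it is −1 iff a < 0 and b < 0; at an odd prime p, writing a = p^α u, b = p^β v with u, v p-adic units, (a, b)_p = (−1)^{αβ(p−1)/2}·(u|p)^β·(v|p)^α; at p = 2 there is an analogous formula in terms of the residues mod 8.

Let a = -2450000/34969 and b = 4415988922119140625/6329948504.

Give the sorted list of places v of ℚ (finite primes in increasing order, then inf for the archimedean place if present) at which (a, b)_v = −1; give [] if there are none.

[11, 17]

(a, b) ≡ (-5, 39270) mod (ℚ^×)²; places V = {2, 3, 5, 7, 11, 17, ∞}.
(a,b)_11: α=-2, u≡10; β=-5, v≡6 (mod 11); (10|11)=-1, (6|11)=-1; sign (−1)^0·-1^-5·-1^-2 = -1.
(a,b)_7: α=2, u≡2; β=3, v≡3 (mod 7); (2|7)=+1, (3|7)=-1; sign (−1)^0·+1^3·-1^2 = +1.
(a,b)_17: α=-2, u≡3; β=-3, v≡1 (mod 17); (3|17)=-1, (1|17)=+1; sign (−1)^0·-1^-3·+1^-2 = -1.
(a,b)_2: α=4, β=-3; u≡3, v≡3 (mod 8); ε(u)ε(v)=1·1, αω(v)=4·1, βω(u)=-3·1; sum ≡ 0  ⇒  +1.
(a,b)_∞: sgn(-5)=−, sgn(39270)=+, so +1.
(a,b)_3: α=0, u≡1; β=3, v≡1 (mod 3); (1|3)=+1, (1|3)=+1; sign (−1)^0·+1^3·+1^0 = +1.
(a,b)_5: α=5, u≡4; β=21, v≡4 (mod 5); (4|5)=+1, (4|5)=+1; sign (−1)^0·+1^21·+1^5 = +1.
Ram(-5, 39270) = {11, 17}; no ℚ_11-point on the conic.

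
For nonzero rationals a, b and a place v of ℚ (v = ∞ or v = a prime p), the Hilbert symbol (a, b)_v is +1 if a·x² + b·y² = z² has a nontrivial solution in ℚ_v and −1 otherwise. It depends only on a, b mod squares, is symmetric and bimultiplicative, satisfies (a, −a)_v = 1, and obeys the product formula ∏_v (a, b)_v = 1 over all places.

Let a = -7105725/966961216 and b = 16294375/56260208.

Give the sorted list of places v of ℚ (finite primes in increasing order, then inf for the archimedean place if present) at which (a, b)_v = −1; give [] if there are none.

[23, 29]

Mod squares: a ≡ -29, b ≡ 713. Check v ∈ {∞, 2, 3, 5, 11, 13, 17, 23, 29, 31}.
v=31: a=31^0·(≡14), b=31^1·(≡23) mod 31; (14|31)=+1, (23|31)=-1; (−1)^{0·1·15}·(+1)^1·(-1)^0 = +1.
v=13: a=13^-4·(≡9), b=13^0·(≡8) mod 13; (9|13)=+1, (8|13)=-1; (−1)^{-4·0·6}·(+1)^0·(-1)^-4 = +1.
v=5: a=5^2·(≡1), b=5^4·(≡2) mod 5; (1|5)=+1, (2|5)=-1; (−1)^{2·4·2}·(+1)^4·(-1)^2 = +1.
v=2: v_2(a)=-6, v_2(b)=-4; units ≡ 3, 1 (mod 8); ε·ε+αω+βω = 1·0+-6·0+-4·1 ≡ 0  ⇒  (a,b)_2 = +1.
v=3: a=3^4·(≡1), b=3^0·(≡2) mod 3; (1|3)=+1, (2|3)=-1; (−1)^{4·0·1}·(+1)^0·(-1)^4 = +1.
v=29: a=29^1·(≡9), b=29^2·(≡18) mod 29; (9|29)=+1, (18|29)=-1; (−1)^{1·2·14}·(+1)^2·(-1)^1 = -1.
v=17: a=17^0·(≡6), b=17^-2·(≡9) mod 17; (6|17)=-1, (9|17)=+1; (−1)^{0·-2·8}·(-1)^-2·(+1)^0 = +1.
v=23: a=23^-2·(≡5), b=23^-3·(≡2) mod 23; (5|23)=-1, (2|23)=+1; (−1)^{-2·-3·11}·(-1)^-3·(+1)^-2 = -1.
v=∞: -29 < 0 and 713 > 0  ⇒  (a,b)_∞ = +1.
v=11: a=11^2·(≡4), b=11^0·(≡5) mod 11; (4|11)=+1, (5|11)=+1; (−1)^{2·0·5}·(+1)^0·(+1)^2 = +1.
(-29, 713 / ℚ) ramifies at {23, 29}: a division algebra.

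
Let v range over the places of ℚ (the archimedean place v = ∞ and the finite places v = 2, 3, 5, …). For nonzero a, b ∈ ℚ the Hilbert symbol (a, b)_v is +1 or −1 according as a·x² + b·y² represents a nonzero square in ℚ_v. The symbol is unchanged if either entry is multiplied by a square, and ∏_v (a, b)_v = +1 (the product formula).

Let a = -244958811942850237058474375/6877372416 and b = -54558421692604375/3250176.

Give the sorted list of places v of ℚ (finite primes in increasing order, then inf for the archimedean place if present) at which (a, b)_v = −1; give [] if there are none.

Mod squares: a ≡ -15834, b ≡ -42. Check v ∈ {∞, 2, 3, 5, 7, 13, 17, 19, 23, 29}.
v=5: a=5^4·(≡1), b=5^4·(≡3) mod 5; (1|5)=+1, (3|5)=-1; (−1)^{4·4·2}·(+1)^4·(-1)^4 = +1.
v=19: a=19^2·(≡12), b=19^2·(≡13) mod 19; (12|19)=-1, (13|19)=-1; (−1)^{2·2·9}·(-1)^2·(-1)^2 = +1.
v=7: a=7^3·(≡5), b=7^1·(≡2) mod 7; (5|7)=-1, (2|7)=+1; (−1)^{3·1·3}·(-1)^1·(+1)^3 = +1.
v=3: a=3^-1·(≡2), b=3^-1·(≡1) mod 3; (2|3)=-1, (1|3)=+1; (−1)^{-1·-1·1}·(-1)^-1·(+1)^-1 = +1.
v=17: a=17^4·(≡12), b=17^2·(≡15) mod 17; (12|17)=-1, (15|17)=+1; (−1)^{4·2·8}·(-1)^2·(+1)^4 = +1.
v=2: v_2(a)=-13, v_2(b)=-11; units ≡ 3, 3 (mod 8); ε·ε+αω+βω = 1·1+-13·1+-11·1 ≡ 1  ⇒  (a,b)_2 = -1.
v=23: a=23^-4·(≡13), b=23^-2·(≡16) mod 23; (13|23)=+1, (16|23)=+1; (−1)^{-4·-2·11}·(+1)^-2·(+1)^-4 = +1.
v=∞: -15834 < 0 and -42 < 0  ⇒  (a,b)_∞ = -1.
v=29: a=29^7·(≡1), b=29^4·(≡28) mod 29; (1|29)=+1, (28|29)=+1; (−1)^{7·4·14}·(+1)^4·(+1)^7 = +1.
v=13: a=13^3·(≡3), b=13^2·(≡1) mod 13; (3|13)=+1, (1|13)=+1; (−1)^{3·2·6}·(+1)^2·(+1)^3 = +1.
(-15834, -42 / ℚ) ramifies at {2, ∞}: a division algebra.

[2, inf]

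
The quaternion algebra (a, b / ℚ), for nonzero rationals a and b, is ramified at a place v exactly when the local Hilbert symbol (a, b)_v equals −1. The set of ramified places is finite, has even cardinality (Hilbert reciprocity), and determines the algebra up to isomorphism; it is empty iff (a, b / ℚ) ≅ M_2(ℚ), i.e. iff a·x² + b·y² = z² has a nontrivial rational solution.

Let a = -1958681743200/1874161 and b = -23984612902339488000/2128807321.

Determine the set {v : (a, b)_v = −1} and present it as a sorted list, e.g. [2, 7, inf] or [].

Mod squares: a ≡ -182, b ≡ -105. Check v ∈ {∞, 2, 3, 5, 7, 13, 19, 23, 29, 31, 37, 43}.
v=13: a=13^3·(≡3), b=13^0·(≡12) mod 13; (3|13)=+1, (12|13)=+1; (−1)^{3·0·6}·(+1)^0·(+1)^3 = +1.
v=19: a=19^2·(≡12), b=19^2·(≡4) mod 19; (12|19)=-1, (4|19)=+1; (−1)^{2·2·9}·(-1)^2·(+1)^2 = +1.
v=∞: -182 < 0 and -105 < 0  ⇒  (a,b)_∞ = -1.
v=43: a=43^0·(≡29), b=43^-2·(≡11) mod 43; (29|43)=-1, (11|43)=+1; (−1)^{0·-2·21}·(-1)^-2·(+1)^0 = +1.
v=23: a=23^0·(≡18), b=23^2·(≡20) mod 23; (18|23)=+1, (20|23)=-1; (−1)^{0·2·11}·(+1)^2·(-1)^0 = +1.
v=5: a=5^2·(≡2), b=5^3·(≡1) mod 5; (2|5)=-1, (1|5)=+1; (−1)^{2·3·2}·(-1)^3·(+1)^2 = -1.
v=3: a=3^2·(≡1), b=3^5·(≡1) mod 3; (1|3)=+1, (1|3)=+1; (−1)^{2·5·1}·(+1)^5·(+1)^2 = +1.
v=2: v_2(a)=5, v_2(b)=8; units ≡ 5, 7 (mod 8); ε·ε+αω+βω = 0·1+5·0+8·1 ≡ 0  ⇒  (a,b)_2 = +1.
v=37: a=37^-4·(≡7), b=37^-2·(≡13) mod 37; (7|37)=+1, (13|37)=-1; (−1)^{-4·-2·18}·(+1)^-2·(-1)^-4 = +1.
v=31: a=31^0·(≡14), b=31^2·(≡20) mod 31; (14|31)=+1, (20|31)=+1; (−1)^{0·2·15}·(+1)^2·(+1)^0 = +1.
v=7: a=7^3·(≡1), b=7^5·(≡6) mod 7; (1|7)=+1, (6|7)=-1; (−1)^{3·5·3}·(+1)^5·(-1)^3 = +1.
v=29: a=29^0·(≡2), b=29^-2·(≡3) mod 29; (2|29)=-1, (3|29)=-1; (−1)^{0·-2·14}·(-1)^-2·(-1)^0 = +1.
Ram(-182, -105) = {5, ∞}; no ℚ_5-point on the conic.

[5, inf]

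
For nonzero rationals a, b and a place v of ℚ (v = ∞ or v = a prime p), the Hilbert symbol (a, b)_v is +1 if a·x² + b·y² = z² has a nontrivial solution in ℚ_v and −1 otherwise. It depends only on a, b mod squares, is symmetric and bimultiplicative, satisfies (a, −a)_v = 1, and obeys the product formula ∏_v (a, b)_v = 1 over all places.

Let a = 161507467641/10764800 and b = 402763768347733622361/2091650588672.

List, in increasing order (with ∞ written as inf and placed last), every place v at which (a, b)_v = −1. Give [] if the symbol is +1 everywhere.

[3, 37]

(a, b) ≡ (6882, 2) mod (ℚ^×)²; places V = {2, 3, 5, 7, 13, 17, 19, 29, 31, 37, ∞}.
(a,b)_29: α=-2, u≡24; β=-4, v≡11 (mod 29); (24|29)=+1, (11|29)=-1; sign (−1)^0·+1^-4·-1^-2 = +1.
(a,b)_7: α=0, u≡4; β=2, v≡1 (mod 7); (4|7)=+1, (1|7)=+1; sign (−1)^0·+1^2·+1^0 = +1.
(a,b)_17: α=2, u≡10; β=4, v≡4 (mod 17); (10|17)=-1, (4|17)=+1; sign (−1)^0·-1^4·+1^2 = +1.
(a,b)_37: α=1, u≡12; β=2, v≡13 (mod 37); (12|37)=+1, (13|37)=-1; sign (−1)^0·+1^2·-1^1 = -1.
(a,b)_19: α=0, u≡16; β=-2, v≡13 (mod 19); (16|19)=+1, (13|19)=-1; sign (−1)^0·+1^-2·-1^0 = +1.
(a,b)_2: α=-9, β=-13; u≡1, v≡1 (mod 8); ε(u)ε(v)=0·0, αω(v)=-9·0, βω(u)=-13·0; sum ≡ 0  ⇒  +1.
(a,b)_31: α=3, u≡7; β=6, v≡14 (mod 31); (7|31)=+1, (14|31)=+1; sign (−1)^0·+1^6·+1^3 = +1.
(a,b)_∞: sgn(6882)=+, sgn(2)=+, so +1.
(a,b)_13: α=2, u≡11; β=0, v≡8 (mod 13); (11|13)=-1, (8|13)=-1; sign (−1)^0·-1^0·-1^2 = +1.
(a,b)_3: α=1, u≡2; β=4, v≡2 (mod 3); (2|3)=-1, (2|3)=-1; sign (−1)^0·-1^4·-1^1 = -1.
(a,b)_5: α=-2, u≡3; β=0, v≡3 (mod 5); (3|5)=-1, (3|5)=-1; sign (−1)^0·-1^0·-1^-2 = +1.
Ram(6882, 2) = {3, 37}; no ℚ_3-point on the conic.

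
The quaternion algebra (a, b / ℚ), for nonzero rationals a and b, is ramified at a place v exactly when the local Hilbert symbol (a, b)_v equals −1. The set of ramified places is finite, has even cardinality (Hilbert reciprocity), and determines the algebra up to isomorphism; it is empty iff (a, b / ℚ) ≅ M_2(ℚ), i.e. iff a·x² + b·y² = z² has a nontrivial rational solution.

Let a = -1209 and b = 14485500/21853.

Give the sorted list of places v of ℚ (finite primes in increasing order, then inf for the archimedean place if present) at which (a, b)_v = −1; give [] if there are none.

[2, 13]

Mod squares: a ≡ -1209, b ≡ 209235. Check v ∈ {∞, 2, 3, 5, 13, 29, 31, 37, 41}.
v=3: a=3^1·(≡2), b=3^3·(≡1) mod 3; (2|3)=-1, (1|3)=+1; (−1)^{1·3·1}·(-1)^3·(+1)^1 = +1.
v=13: a=13^1·(≡11), b=13^-1·(≡4) mod 13; (11|13)=-1, (4|13)=+1; (−1)^{1·-1·6}·(-1)^-1·(+1)^1 = -1.
v=41: a=41^0·(≡21), b=41^-2·(≡28) mod 41; (21|41)=+1, (28|41)=-1; (−1)^{0·-2·20}·(+1)^-2·(-1)^0 = +1.
v=31: a=31^1·(≡23), b=31^0·(≡28) mod 31; (23|31)=-1, (28|31)=+1; (−1)^{1·0·15}·(-1)^0·(+1)^1 = +1.
v=29: a=29^0·(≡9), b=29^1·(≡22) mod 29; (9|29)=+1, (22|29)=+1; (−1)^{0·1·14}·(+1)^1·(+1)^0 = +1.
v=37: a=37^0·(≡12), b=37^1·(≡13) mod 37; (12|37)=+1, (13|37)=-1; (−1)^{0·1·18}·(+1)^1·(-1)^0 = +1.
v=2: v_2(a)=0, v_2(b)=2; units ≡ 7, 3 (mod 8); ε·ε+αω+βω = 1·1+0·1+2·0 ≡ 1  ⇒  (a,b)_2 = -1.
v=5: a=5^0·(≡1), b=5^3·(≡3) mod 5; (1|5)=+1, (3|5)=-1; (−1)^{0·3·2}·(+1)^3·(-1)^0 = +1.
v=∞: -1209 < 0 and 209235 > 0  ⇒  (a,b)_∞ = +1.
|Ram(-1209, 209235)| = 2, even; anisotropic at {2, 13}.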